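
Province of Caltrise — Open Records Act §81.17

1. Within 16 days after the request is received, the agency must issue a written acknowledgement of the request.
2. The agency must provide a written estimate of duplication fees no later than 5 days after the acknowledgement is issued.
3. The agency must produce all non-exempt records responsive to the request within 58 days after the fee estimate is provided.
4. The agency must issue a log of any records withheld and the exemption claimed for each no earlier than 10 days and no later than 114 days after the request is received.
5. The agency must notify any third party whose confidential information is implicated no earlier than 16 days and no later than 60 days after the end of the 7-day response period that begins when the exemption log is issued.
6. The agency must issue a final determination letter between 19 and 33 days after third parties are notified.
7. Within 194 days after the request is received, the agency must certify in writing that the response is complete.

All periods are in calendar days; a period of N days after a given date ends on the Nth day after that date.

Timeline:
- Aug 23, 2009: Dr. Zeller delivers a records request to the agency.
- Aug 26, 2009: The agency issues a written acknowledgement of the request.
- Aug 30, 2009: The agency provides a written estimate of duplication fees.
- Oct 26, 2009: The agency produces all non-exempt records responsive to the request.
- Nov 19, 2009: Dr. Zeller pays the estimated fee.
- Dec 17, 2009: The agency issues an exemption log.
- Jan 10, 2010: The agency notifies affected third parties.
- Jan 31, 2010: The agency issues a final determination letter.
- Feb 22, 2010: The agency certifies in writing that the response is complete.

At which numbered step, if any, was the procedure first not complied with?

Step 1: 16 days after Aug 23, 2009 (when the request is received) is Sep 8, 2009; done Aug 26, 2009 — timely.
Step 2: 5 days after Aug 26, 2009 (when the acknowledgement is issued) is Aug 31, 2009; completed Aug 30, 2009, before the deadline.
Step 3: 58 days after Aug 30, 2009 (when the fee estimate is provided) is Oct 27, 2009; completed Oct 26, 2009, before the deadline.
Step 4: the window is 10–114 days after Aug 23, 2009 (when the request is received), so Sep 2, 2009 through Dec 15, 2009; done Dec 17, 2009 — 2 days after the window closed.

Step 4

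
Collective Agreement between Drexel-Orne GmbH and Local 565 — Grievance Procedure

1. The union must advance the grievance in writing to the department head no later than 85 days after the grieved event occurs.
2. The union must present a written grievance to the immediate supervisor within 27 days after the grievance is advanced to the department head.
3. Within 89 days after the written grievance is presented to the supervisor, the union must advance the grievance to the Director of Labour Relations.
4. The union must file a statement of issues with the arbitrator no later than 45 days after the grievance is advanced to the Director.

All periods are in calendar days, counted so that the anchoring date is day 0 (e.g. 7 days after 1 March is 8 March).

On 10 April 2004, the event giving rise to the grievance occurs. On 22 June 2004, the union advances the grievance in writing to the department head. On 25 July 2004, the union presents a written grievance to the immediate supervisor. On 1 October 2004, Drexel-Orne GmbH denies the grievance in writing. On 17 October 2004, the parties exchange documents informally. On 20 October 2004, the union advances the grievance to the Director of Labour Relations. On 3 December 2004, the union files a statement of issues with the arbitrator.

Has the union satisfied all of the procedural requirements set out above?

No

Step 1: 85 days after 10 April 2004 (when the grieved event occurs) is 4 July 2004; done 22 June 2004 — timely.
Step 2: 27 days after 22 June 2004 (when the grievance is advanced to the department head) is 19 July 2004; not done until 25 July 2004, 6 days after the deadline.
Later steps need not be reached.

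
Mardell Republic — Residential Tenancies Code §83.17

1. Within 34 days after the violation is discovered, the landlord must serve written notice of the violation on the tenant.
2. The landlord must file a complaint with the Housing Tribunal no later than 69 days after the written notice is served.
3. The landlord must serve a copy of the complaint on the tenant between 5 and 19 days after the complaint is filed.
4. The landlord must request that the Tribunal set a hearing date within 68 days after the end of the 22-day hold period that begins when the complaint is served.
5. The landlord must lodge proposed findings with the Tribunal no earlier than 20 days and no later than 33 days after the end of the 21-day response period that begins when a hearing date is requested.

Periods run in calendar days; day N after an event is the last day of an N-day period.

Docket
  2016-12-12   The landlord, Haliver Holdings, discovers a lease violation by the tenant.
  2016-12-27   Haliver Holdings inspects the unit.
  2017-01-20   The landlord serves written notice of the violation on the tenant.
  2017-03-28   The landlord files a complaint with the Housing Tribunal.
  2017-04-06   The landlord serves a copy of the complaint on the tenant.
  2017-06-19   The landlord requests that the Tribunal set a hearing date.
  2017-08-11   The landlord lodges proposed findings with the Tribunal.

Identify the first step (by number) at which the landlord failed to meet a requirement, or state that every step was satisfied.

Step 1 — counting 34 days from 2016-12-12 (when the violation is discovered) gives a deadline of 2017-01-15; 2017-01-20 misses that deadline by 5 days.

Step 1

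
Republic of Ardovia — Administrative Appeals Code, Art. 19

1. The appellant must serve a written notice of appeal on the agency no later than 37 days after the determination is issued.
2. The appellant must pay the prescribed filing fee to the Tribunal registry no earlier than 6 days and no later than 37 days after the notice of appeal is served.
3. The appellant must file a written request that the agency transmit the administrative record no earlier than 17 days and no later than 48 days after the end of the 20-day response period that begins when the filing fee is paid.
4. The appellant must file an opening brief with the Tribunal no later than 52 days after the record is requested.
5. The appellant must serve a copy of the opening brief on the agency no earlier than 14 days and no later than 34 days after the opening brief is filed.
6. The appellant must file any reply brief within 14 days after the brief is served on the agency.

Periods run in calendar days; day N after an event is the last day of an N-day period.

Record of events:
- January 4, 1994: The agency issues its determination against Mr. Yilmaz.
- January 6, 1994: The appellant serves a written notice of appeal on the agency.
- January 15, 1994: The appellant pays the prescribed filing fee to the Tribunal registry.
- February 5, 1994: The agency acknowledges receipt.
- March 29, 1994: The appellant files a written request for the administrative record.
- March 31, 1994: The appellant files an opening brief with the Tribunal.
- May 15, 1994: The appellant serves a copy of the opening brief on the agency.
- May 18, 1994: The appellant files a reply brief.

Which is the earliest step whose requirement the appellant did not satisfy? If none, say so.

Step 1: 37 days after January 4, 1994 (when the determination is issued) is February 10, 1994; done January 6, 1994 — timely.
Step 2: the window is 6–37 days after January 6, 1994 (when the notice of appeal is served), so January 12, 1994 through February 12, 1994; January 15, 1994 falls inside that range.
Step 3: the window is 17–48 days after February 4, 1994 (end of the 20-day response period, which began when the filing fee is paid on January 15, 1994), so February 21, 1994 through March 24, 1994; done March 29, 1994 — 5 days after the window closed.

Step 3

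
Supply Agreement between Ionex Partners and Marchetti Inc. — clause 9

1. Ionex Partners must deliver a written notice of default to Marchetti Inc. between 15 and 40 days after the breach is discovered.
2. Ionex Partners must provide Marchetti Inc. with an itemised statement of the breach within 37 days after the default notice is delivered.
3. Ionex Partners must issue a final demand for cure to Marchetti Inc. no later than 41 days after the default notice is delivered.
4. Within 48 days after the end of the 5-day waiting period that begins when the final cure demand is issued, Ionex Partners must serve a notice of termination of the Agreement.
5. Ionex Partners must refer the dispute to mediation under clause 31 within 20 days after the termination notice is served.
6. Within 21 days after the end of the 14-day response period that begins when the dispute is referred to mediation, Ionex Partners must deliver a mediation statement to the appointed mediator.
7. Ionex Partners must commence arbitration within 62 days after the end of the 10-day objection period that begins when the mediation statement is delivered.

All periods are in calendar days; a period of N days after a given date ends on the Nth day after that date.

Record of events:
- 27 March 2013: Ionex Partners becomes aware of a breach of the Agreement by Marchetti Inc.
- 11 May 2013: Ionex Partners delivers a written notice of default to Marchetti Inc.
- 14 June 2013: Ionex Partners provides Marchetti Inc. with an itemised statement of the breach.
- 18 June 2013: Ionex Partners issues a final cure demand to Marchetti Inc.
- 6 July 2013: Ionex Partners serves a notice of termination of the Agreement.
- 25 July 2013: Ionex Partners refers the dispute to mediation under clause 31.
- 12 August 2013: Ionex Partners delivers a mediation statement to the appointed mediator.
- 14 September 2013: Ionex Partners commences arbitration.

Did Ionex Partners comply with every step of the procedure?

(1) the permitted window runs from 27 March 2013 + 15 = 11 April 2013 to 27 March 2013 + 40 = 6 May 2013; 11 May 2013 is 5 days past the end of the window.

No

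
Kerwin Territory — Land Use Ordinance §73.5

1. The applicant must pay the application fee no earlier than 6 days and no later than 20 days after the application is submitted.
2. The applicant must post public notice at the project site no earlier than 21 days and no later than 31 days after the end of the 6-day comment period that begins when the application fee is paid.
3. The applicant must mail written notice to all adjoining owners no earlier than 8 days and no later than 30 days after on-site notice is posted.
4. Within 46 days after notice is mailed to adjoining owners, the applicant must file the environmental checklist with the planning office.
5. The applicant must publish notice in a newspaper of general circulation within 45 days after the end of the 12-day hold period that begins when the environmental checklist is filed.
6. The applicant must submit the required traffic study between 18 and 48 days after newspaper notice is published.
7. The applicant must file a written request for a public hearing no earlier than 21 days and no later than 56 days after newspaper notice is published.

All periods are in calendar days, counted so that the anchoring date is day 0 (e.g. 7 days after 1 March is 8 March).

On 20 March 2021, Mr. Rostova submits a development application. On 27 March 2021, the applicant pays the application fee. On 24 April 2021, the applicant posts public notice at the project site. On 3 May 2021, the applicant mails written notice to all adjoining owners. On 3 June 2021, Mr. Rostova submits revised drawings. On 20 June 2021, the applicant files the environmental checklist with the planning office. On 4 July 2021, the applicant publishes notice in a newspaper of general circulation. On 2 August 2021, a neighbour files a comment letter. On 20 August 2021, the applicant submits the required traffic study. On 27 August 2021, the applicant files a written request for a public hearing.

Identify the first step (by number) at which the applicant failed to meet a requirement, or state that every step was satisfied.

Step 1: the window is 6–20 days after 20 March 2021 (when the application is submitted), so 26 March 2021 through 9 April 2021; 27 March 2021 falls inside that range.
Step 2: the window is 21–31 days after 2 April 2021 (end of the 6-day comment period, which began when the application fee is paid on 27 March 2021), so 23 April 2021 through 3 May 2021; done 24 April 2021, which is between those dates.
Step 3: the window is 8–30 days after 24 April 2021 (when on-site notice is posted), so 2 May 2021 through 24 May 2021; 3 May 2021 falls inside that range.
Step 4: 46 days after 3 May 2021 (when notice is mailed to adjoining owners) is 18 June 2021; not done until 20 June 2021, 2 days after the deadline.

Step 4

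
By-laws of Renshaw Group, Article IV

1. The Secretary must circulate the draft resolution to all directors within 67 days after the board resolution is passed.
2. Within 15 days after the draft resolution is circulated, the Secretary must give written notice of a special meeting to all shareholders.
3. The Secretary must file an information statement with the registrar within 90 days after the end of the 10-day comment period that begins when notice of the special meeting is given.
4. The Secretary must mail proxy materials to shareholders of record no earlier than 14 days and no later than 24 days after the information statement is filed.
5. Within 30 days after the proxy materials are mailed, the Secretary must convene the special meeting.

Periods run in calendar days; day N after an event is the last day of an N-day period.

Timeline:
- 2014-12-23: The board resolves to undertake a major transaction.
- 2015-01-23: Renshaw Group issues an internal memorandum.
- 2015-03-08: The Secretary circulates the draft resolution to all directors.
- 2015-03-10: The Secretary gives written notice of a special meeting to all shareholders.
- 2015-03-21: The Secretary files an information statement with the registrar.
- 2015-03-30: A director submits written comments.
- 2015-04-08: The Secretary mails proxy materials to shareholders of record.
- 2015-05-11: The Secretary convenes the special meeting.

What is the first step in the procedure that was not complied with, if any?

Step 1

(1) due by 2014-12-23 + 67 days = 2015-02-28; not done until 2015-03-08, 8 days after the deadline.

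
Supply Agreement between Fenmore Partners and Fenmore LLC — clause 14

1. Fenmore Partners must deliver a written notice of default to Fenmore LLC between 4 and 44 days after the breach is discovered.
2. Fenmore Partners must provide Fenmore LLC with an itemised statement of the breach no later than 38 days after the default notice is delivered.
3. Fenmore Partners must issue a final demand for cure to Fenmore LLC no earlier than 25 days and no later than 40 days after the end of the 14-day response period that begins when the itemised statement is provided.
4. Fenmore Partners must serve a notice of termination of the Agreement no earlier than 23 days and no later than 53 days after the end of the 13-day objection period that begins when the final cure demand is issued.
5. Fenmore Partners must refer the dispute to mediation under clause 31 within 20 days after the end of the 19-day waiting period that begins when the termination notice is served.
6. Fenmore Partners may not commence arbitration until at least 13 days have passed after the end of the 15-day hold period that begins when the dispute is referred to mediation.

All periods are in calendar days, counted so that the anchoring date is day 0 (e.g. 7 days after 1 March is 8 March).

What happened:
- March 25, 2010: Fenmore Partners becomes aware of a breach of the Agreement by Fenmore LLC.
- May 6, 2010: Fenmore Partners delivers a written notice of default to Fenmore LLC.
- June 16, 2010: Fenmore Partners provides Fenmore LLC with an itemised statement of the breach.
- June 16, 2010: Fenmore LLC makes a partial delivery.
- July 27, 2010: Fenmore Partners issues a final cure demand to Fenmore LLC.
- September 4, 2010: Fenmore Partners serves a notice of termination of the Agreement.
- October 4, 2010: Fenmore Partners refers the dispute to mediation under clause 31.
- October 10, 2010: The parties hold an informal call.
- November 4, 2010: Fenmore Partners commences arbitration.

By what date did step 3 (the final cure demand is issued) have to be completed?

August 9, 2010

The itemised statement is provided on June 16, 2010; the 14-day response period therefore ends June 30, 2010, and step 3 runs from that date. The window is 25–40 days after June 30, 2010; it closes on August 9, 2010.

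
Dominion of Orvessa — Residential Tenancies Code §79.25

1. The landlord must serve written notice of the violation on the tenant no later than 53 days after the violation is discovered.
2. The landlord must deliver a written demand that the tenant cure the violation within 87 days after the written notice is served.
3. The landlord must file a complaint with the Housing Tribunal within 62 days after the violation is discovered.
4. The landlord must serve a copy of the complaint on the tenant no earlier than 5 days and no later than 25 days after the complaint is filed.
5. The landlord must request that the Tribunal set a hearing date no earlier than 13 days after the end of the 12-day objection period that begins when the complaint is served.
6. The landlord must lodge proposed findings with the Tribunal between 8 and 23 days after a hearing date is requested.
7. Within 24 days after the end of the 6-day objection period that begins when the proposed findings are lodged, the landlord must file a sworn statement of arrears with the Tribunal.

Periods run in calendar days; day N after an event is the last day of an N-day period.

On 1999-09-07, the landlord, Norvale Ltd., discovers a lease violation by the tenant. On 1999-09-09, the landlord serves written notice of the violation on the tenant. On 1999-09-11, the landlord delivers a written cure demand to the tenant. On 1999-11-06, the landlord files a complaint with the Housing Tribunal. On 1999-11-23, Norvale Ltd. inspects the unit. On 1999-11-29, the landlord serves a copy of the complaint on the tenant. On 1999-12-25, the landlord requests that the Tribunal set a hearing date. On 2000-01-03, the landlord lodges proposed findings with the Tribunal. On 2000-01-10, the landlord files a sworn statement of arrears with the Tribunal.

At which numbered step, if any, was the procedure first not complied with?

Step 1: 53 days after 1999-09-07 (when the violation is discovered) is 1999-10-30; completed 1999-09-09, before the deadline.
Step 2: 87 days after 1999-09-09 (when the written notice is served) is 1999-12-05; 1999-09-11 is within that limit.
Step 3: 62 days after 1999-09-07 (when the violation is discovered) is 1999-11-08; 1999-11-06 is within that limit.
Step 4: the window is 5–25 days after 1999-11-06 (when the complaint is filed), so 1999-11-11 through 1999-12-01; done 1999-11-29 — within the window.
Step 5: the earliest permitted date is 13 days after 1999-12-11 (end of the 12-day objection period, which began when the complaint is served on 1999-11-29), i.e. 1999-12-24; done 1999-12-25 — permitted.
Step 6: the window is 8–23 days after 1999-12-25 (when a hearing date is requested), so 2000-01-02 through 2000-01-17; 2000-01-03 falls inside that range.
Step 7: 24 days after 2000-01-09 (end of the 6-day objection period, which began when the proposed findings are lodged on 2000-01-03) is 2000-02-02; 2000-01-10 is within that limit.

None — every step was satisfied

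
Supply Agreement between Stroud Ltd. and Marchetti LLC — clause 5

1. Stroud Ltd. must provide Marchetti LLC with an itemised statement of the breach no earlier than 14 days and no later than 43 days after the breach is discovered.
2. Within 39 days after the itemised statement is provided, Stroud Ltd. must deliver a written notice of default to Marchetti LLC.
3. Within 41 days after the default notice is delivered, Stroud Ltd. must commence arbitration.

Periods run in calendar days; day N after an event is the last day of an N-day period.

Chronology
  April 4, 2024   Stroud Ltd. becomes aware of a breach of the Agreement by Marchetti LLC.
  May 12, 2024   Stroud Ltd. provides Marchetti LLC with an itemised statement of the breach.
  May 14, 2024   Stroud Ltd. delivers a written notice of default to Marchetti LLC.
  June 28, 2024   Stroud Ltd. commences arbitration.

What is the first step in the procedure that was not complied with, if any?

Step 3

Step 1: the window is 14–43 days after April 4, 2024 (when the breach is discovered), so April 18, 2024 through May 17, 2024; done May 12, 2024 — within the window.
Step 2: 39 days after May 12, 2024 (when the itemised statement is provided) is June 20, 2024; completed May 14, 2024, before the deadline.
Step 3: 41 days after May 14, 2024 (when the default notice is delivered) is June 24, 2024; done June 28, 2024 — 4 days late.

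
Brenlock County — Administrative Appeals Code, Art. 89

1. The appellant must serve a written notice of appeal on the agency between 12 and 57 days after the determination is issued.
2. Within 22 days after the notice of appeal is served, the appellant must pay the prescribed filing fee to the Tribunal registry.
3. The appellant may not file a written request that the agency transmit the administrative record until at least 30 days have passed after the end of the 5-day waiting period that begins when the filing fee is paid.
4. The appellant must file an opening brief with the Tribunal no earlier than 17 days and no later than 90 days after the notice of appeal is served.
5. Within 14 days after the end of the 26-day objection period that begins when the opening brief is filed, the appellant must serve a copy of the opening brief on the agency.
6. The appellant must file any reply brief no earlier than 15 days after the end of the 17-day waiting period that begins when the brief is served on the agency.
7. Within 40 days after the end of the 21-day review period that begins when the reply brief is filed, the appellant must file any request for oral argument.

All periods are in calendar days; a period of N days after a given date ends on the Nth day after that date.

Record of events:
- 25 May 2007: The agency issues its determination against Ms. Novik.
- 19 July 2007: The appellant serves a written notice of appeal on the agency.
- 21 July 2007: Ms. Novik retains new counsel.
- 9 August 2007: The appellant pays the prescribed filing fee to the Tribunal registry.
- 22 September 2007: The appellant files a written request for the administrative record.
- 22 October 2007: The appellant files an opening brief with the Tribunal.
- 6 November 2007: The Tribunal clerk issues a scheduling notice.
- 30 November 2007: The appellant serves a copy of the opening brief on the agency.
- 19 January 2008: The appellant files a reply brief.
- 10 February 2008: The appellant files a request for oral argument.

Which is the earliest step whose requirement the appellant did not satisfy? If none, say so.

Step 4

Step 1: the window is 12–57 days after 25 May 2007 (when the determination is issued), so 6 June 2007 through 21 July 2007; 19 July 2007 falls inside that range.
Step 2: 22 days after 19 July 2007 (when the notice of appeal is served) is 10 August 2007; done 9 August 2007 — timely.
Step 3: the earliest permitted date is 30 days after 14 August 2007 (end of the 5-day waiting period, which began when the filing fee is paid on 9 August 2007), i.e. 13 September 2007; done 22 September 2007, after the minimum wait.
Step 4: the window is 17–90 days after 19 July 2007 (when the notice of appeal is served), so 5 August 2007 through 17 October 2007; 22 October 2007 is 5 days past the end of the window.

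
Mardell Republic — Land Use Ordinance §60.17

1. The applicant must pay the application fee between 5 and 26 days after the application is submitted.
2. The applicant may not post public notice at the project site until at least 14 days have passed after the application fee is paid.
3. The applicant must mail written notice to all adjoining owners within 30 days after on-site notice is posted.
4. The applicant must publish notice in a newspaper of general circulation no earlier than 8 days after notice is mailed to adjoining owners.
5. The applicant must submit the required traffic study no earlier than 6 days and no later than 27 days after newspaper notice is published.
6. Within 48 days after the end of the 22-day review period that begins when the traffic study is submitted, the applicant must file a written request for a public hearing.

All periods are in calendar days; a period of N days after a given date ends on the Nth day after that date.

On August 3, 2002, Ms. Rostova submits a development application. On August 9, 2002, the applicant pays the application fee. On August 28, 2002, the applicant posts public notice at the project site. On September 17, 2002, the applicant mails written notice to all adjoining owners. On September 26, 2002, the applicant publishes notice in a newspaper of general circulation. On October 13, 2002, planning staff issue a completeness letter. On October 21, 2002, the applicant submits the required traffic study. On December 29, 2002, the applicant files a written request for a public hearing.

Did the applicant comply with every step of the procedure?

Step 1: the window is 5–26 days after August 3, 2002 (when the application is submitted), so August 8, 2002 through August 29, 2002; done August 9, 2002, which is between those dates.
Step 2: the earliest permitted date is 14 days after August 9, 2002 (when the application fee is paid), i.e. August 23, 2002; August 28, 2002 is on or after that date.
Step 3: 30 days after August 28, 2002 (when on-site notice is posted) is September 27, 2002; completed September 17, 2002, before the deadline.
Step 4: the earliest permitted date is 8 days after September 17, 2002 (when notice is mailed to adjoining owners), i.e. September 25, 2002; done September 26, 2002 — permitted.
Step 5: the window is 6–27 days after September 26, 2002 (when newspaper notice is published), so October 2, 2002 through October 23, 2002; done October 21, 2002, which is between those dates.
Step 6: 48 days after November 12, 2002 (end of the 22-day review period, which began when the traffic study is submitted on October 21, 2002) is December 30, 2002; December 29, 2002 is within that limit.

Yes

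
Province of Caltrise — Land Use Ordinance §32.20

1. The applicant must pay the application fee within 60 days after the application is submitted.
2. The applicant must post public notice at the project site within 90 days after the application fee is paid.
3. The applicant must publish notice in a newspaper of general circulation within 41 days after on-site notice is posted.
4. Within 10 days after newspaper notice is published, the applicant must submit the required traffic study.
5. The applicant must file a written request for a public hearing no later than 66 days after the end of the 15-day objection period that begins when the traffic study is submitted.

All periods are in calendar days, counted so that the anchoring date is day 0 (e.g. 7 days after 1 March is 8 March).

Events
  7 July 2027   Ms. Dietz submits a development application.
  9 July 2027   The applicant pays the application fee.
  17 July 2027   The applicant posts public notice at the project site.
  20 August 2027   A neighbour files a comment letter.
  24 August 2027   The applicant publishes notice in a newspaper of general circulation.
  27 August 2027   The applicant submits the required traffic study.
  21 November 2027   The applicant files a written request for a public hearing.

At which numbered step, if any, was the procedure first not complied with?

(1) due by 7 July 2027 + 60 days = 5 September 2027; completed 9 July 2027, before the deadline.
(2) due by 9 July 2027 + 90 days = 7 October 2027; done 17 July 2027 — timely.
(3) due by 17 July 2027 + 41 days = 27 August 2027; 24 August 2027 is within that limit.
(4) due by 24 August 2027 + 10 days = 3 September 2027; 27 August 2027 is within that limit.
(5) due by 11 September 2027 + 66 days = 16 November 2027; not done until 21 November 2027, 5 days after the deadline.
Later steps need not be reached.

Step 5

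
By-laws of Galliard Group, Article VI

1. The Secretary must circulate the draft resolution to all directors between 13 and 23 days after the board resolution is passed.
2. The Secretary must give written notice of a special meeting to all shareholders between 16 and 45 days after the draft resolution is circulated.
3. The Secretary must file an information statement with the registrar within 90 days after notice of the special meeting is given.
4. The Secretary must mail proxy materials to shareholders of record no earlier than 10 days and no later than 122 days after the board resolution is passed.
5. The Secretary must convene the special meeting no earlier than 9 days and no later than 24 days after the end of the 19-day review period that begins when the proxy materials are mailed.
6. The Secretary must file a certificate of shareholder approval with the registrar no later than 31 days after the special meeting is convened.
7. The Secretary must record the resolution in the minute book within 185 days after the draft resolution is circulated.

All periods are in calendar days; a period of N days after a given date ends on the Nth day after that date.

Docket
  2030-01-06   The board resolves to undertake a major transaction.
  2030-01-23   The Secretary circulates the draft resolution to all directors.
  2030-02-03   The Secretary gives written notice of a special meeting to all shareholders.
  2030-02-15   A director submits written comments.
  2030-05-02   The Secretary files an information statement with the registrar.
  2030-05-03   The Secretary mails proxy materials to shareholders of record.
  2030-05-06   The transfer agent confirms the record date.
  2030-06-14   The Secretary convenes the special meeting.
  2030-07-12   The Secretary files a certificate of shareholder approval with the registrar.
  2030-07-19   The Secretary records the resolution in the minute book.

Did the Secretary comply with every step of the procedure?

Step 1 — 13 and 23 days from 2030-01-06 (when the board resolution is passed) are 2030-01-19 and 2030-01-29 respectively; 2030-01-23 falls inside that range.
Step 2 — 16 and 45 days from 2030-01-23 (when the draft resolution is circulated) are 2030-02-08 and 2030-03-09 respectively; 2030-02-03 is 5 days too early.
The analysis stops there.

No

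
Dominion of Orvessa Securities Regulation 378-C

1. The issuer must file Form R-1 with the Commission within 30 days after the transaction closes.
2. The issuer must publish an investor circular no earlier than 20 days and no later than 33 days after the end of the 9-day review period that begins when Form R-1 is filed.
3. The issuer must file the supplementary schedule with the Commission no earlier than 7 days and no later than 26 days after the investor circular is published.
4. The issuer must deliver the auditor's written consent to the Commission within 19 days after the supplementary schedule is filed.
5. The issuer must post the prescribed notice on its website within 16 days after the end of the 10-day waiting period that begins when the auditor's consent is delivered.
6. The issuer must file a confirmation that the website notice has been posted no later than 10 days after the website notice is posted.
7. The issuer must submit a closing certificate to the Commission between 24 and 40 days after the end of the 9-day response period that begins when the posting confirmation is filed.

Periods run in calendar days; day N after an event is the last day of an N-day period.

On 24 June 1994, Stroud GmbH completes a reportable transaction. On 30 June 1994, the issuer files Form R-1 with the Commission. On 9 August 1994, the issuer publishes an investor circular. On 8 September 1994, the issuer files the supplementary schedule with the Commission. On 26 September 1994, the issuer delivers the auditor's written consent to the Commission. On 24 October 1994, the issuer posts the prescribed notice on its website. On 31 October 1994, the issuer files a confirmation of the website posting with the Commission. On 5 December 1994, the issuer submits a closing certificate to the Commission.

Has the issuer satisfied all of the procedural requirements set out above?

No

Step 1: 30 days after 24 June 1994 (when the transaction closes) is 24 July 1994; 30 June 1994 is within that limit.
Step 2: the window is 20–33 days after 9 July 1994 (end of the 9-day review period, which began when Form R-1 is filed on 30 June 1994), so 29 July 1994 through 11 August 1994; 9 August 1994 falls inside that range.
Step 3: the window is 7–26 days after 9 August 1994 (when the investor circular is published), so 16 August 1994 through 4 September 1994; done 8 September 1994 — 4 days after the window closed.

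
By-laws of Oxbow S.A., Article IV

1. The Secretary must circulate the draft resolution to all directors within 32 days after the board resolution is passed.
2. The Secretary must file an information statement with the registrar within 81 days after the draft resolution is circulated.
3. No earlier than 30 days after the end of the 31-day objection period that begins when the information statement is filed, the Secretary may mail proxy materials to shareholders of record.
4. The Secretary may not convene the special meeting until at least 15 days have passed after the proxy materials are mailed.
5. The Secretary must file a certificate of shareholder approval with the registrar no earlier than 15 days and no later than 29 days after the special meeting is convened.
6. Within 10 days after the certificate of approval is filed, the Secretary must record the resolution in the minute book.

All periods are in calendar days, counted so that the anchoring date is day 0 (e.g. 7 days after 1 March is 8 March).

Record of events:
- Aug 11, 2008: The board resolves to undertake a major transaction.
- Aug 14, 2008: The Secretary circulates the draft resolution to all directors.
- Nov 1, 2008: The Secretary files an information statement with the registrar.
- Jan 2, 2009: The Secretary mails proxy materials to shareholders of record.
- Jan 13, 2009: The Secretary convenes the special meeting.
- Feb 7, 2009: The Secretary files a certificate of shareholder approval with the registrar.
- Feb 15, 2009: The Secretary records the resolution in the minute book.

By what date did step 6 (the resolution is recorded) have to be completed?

Feb 17, 2009

Step 6 runs from Feb 7, 2009, when the certificate of approval is filed. 10 days after Feb 7, 2009 is Feb 17, 2009.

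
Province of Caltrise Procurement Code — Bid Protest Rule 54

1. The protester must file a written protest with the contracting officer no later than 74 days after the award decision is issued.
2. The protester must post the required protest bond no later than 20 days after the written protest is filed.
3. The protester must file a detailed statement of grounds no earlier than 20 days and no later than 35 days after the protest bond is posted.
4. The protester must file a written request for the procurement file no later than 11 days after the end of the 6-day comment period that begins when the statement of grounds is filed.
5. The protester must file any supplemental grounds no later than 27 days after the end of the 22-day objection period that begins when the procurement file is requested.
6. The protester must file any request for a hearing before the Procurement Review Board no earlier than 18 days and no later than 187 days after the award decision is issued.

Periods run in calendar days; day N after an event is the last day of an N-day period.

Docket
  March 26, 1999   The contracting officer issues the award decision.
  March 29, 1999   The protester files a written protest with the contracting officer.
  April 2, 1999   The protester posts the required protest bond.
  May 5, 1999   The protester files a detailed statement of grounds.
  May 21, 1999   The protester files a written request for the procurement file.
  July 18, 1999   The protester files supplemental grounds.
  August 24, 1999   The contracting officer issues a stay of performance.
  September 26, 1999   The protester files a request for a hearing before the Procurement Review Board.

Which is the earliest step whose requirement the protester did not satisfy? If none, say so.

Step 5

Step 1: 74 days after March 26, 1999 (when the award decision is issued) is June 8, 1999; done March 29, 1999 — timely.
Step 2: 20 days after March 29, 1999 (when the written protest is filed) is April 18, 1999; completed April 2, 1999, before the deadline.
Step 3: the window is 20–35 days after April 2, 1999 (when the protest bond is posted), so April 22, 1999 through May 7, 1999; done May 5, 1999 — within the window.
Step 4: 11 days after May 11, 1999 (end of the 6-day comment period, which began when the statement of grounds is filed on May 5, 1999) is May 22, 1999; May 21, 1999 is within that limit.
Step 5: 27 days after June 12, 1999 (end of the 22-day objection period, which began when the procurement file is requested on May 21, 1999) is July 9, 1999; not done until July 18, 1999, 9 days after the deadline.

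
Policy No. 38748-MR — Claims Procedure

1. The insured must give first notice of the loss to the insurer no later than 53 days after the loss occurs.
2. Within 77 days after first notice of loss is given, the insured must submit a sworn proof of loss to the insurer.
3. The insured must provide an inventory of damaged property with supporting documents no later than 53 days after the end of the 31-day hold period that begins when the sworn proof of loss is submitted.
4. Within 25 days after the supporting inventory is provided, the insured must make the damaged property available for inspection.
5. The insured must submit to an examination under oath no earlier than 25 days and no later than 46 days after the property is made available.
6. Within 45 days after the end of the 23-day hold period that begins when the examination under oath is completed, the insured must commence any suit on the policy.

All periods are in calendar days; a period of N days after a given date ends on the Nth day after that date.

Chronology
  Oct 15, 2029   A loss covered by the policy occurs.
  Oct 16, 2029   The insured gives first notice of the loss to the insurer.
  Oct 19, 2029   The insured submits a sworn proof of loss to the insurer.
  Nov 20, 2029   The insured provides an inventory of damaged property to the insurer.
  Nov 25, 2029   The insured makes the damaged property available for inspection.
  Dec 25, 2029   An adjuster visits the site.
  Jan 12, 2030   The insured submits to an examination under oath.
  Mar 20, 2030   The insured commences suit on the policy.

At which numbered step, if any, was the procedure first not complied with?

Step 5

Step 1 — counting 53 days from Oct 15, 2029 (when the loss occurs) gives a deadline of Dec 7, 2029; Oct 16, 2029 is within that limit.
Step 2 — counting 77 days from Oct 16, 2029 (when first notice of loss is given) gives a deadline of Jan 1, 2030; Oct 19, 2029 is within that limit.
Step 3 — counting 53 days from Nov 19, 2029 (end of the 31-day hold period, which began when the sworn proof of loss is submitted on Oct 19, 2029) gives a deadline of Jan 11, 2030; done Nov 20, 2029 — timely.
Step 4 — counting 25 days from Nov 20, 2029 (when the supporting inventory is provided) gives a deadline of Dec 15, 2029; completed Nov 25, 2029, before the deadline.
Step 5 — 25 and 46 days from Nov 25, 2029 (when the property is made available) are Dec 20, 2029 and Jan 10, 2030 respectively; done Jan 12, 2030 — 2 days after the window closed.
That is the first point of non-compliance.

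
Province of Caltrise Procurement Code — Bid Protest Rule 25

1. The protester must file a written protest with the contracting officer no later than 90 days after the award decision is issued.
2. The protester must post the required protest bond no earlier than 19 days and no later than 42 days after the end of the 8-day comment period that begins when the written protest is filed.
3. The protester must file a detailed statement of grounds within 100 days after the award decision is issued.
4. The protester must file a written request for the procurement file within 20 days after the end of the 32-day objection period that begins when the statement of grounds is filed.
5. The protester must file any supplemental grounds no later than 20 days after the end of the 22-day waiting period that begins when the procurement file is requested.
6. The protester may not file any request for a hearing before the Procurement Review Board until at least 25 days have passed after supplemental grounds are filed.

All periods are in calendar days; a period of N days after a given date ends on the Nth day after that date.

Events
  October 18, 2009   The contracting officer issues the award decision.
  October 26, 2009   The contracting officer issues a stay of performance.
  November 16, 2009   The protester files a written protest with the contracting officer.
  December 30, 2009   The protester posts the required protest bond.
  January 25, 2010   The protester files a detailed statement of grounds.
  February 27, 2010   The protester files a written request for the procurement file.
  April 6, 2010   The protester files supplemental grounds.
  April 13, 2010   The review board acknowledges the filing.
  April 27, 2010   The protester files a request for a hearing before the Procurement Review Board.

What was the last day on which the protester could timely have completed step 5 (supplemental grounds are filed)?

April 10, 2010

The procurement file is requested on February 27, 2010; the 22-day waiting period therefore ends March 21, 2010, and step 5 runs from that date. 20 days after March 21, 2010 is April 10, 2010.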